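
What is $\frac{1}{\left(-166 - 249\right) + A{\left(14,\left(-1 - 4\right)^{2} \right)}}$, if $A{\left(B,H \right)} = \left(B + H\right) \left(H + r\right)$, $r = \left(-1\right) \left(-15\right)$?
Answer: $\frac{1}{1145} \approx 0.00087336$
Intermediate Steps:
$r = 15$
$A{\left(B,H \right)} = \left(15 + H\right) \left(B + H\right)$ ($A{\left(B,H \right)} = \left(B + H\right) \left(H + 15\right) = \left(B + H\right) \left(15 + H\right) = \left(15 + H\right) \left(B + H\right)$)
$\frac{1}{\left(-166 - 249\right) + A{\left(14,\left(-1 - 4\right)^{2} \right)}} = \frac{1}{\left(-166 - 249\right) + \left(\left(\left(-1 - 4\right)^{2}\right)^{2} + 15 \cdot 14 + 15 \left(-1 - 4\right)^{2} + 14 \left(-1 - 4\right)^{2}\right)} = \frac{1}{\left(-166 - 249\right) + \left(\left(\left(-5\right)^{2}\right)^{2} + 210 + 15 \left(-5\right)^{2} + 14 \left(-5\right)^{2}\right)} = \frac{1}{-415 + \left(25^{2} + 210 + 15 \cdot 25 + 14 \cdot 25\right)} = \frac{1}{-415 + \left(625 + 210 + 375 + 350\right)} = \frac{1}{-415 + 1560} = \frac{1}{1145}$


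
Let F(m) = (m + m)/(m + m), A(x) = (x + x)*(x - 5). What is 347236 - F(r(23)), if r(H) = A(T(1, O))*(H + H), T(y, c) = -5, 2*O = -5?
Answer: 347235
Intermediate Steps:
O = -5/2 (O = (1/2)*(-5) = -5/2 ≈ -2.5000)
A(x) = 2*x*(-5 + x) (A(x) = (2*x)*(-5 + x) = 2*x*(-5 + x))
r(H) = 200*H (r(H) = (2*(-5)*(-5 - 5))*(H + H) = (2*(-5)*(-10))*(2*H) = 100*(2*H) = 200*H)
F(m) = 1 (F(m) = (2*m)/((2*m)) = (2*m)*(1/(2*m)) = 1)
347236 - F(r(23)) = 347236 - 1*1 = 347236 - 1 = 347235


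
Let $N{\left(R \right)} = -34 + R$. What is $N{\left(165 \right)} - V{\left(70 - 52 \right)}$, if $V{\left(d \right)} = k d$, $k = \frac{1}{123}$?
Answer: $\frac{5365}{41} \approx 130.85$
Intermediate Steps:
$k = \frac{1}{123} \approx 0.0081301$
$V{\left(d \right)} = \frac{d}{123}$
$N{\left(165 \right)} - V{\left(70 - 52 \right)} = \left(-34 + 165\right) - \frac{70 - 52}{123} = 131 - \frac{70 - 52}{123} = 131 - \frac{1}{123} \cdot 18 = 131 - \frac{6}{41} = \frac{5365}{41}$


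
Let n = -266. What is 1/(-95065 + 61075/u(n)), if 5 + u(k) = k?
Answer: -271/25823690 ≈ -1.0494e-5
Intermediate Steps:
u(k) = -5 + k
1/(-95065 + 61075/u(n)) = 1/(-95065 + 61075/(-5 - 266)) = 1/(-95065 + 61075/(-271)) = 1/(-95065 + 61075*(-1/271)) = 1/(-95065 - 61075/271) = 1/(-25823690/271) = -271/25823690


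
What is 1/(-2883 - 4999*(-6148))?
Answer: 1/48458536 ≈ 2.0636e-8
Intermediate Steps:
1/(-2883 - 4999*(-6148)) = -1/6148/(-7882) = -1/7882*(-1/6148) = 1/48458536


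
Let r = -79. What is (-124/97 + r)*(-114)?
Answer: 887718/97 ≈ 9151.7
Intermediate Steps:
(-124/97 + r)*(-114) = (-124/97 - 79)*(-114) = -7787/97*(-114) = 887718/97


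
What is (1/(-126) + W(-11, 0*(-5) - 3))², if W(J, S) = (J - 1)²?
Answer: 329168449/15876 ≈ 20734.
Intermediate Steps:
W(J, S) = (-1 + J)²
(1/(-126) + W(-11, 0*(-5) - 3))² = (1/(-126) + (-1 - 11)²)² = (-1/126 + (-12)²)² = (-1/126 + 144)² = (18143/126)² = 329168449/15876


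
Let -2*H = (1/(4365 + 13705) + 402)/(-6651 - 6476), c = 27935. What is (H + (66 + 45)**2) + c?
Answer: 19097847367821/474409780 ≈ 40256.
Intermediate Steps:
H = 7264141/474409780 (H = -(1/(4365 + 13705) + 402)/(2*(-6651 - 6476)) = -(1/18070 + 402)/(2*(-13127)) = -(1/18070 + 402)*(-1)/(2*13127) = -7264141*(-1)/(36140*13127) = -1/2*(-7264141/237204890) = 7264141/474409780 ≈ 0.015312)
(H + (66 + 45)**2) + c = (7264141/474409780 + (66 + 45)**2) + 27935 = (7264141/474409780 + 111**2) + 27935 = (7264141/474409780 + 12321) + 27935 = 5845210163521/474409780 + 27935 = 19097847367821/474409780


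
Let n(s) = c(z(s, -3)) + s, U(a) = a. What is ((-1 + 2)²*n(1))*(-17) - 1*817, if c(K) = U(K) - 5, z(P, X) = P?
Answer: -766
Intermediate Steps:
c(K) = -5 + K (c(K) = K - 5 = -5 + K)
n(s) = -5 + 2*s (n(s) = (-5 + s) + s = -5 + 2*s)
((-1 + 2)²*n(1))*(-17) - 1*817 = ((-1 + 2)²*(-5 + 2*1))*(-17) - 1*817 = (1²*(-5 + 2))*(-17) - 817 = (1*(-3))*(-17) - 817 = -3*(-17) - 817 = 51 - 817 = -766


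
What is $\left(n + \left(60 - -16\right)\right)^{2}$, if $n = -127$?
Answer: $2601$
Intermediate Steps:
$\left(n + \left(60 - -16\right)\right)^{2} = \left(-127 + \left(60 - -16\right)\right)^{2} = \left(-127 + \left(60 + 16\right)\right)^{2} = \left(-127 + 76\right)^{2} = \left(-51\right)^{2} = 2601$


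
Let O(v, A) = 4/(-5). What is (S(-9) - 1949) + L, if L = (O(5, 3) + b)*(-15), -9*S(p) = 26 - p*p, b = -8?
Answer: -16298/9 ≈ -1810.9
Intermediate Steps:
O(v, A) = -4/5 (O(v, A) = 4*(-1/5) = -4/5)
S(p) = -26/9 + p**2/9 (S(p) = -(26 - p*p)/9 = -(26 - p**2)/9 = -26/9 + p**2/9)
L = 132 (L = (-4/5 - 8)*(-15) = -44/5*(-15) = 132)
(S(-9) - 1949) + L = ((-26/9 + (1/9)*(-9)**2) - 1949) + 132 = ((-26/9 + (1/9)*81) - 1949) + 132 = ((-26/9 + 9) - 1949) + 132 = (55/9 - 1949) + 132 = -17486/9 + 132 = -16298/9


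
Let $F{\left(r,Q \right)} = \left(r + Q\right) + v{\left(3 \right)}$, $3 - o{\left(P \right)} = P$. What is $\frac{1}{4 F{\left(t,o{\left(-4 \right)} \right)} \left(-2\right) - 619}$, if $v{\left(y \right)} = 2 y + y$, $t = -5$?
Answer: $- \frac{1}{707} \approx -0.0014144$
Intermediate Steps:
$o{\left(P \right)} = 3 - P$
$v{\left(y \right)} = 3 y$
$F{\left(r,Q \right)} = 9 + Q + r$ ($F{\left(r,Q \right)} = \left(r + Q\right) + 3 \cdot 3 = \left(Q + r\right) + 9 = 9 + Q + r$)
$\frac{1}{4 F{\left(t,o{\left(-4 \right)} \right)} \left(-2\right) - 619} = \frac{1}{4 \left(9 + \left(3 - -4\right) - 5\right) \left(-2\right) - 619} = \frac{1}{4 \left(9 + \left(3 + 4\right) - 5\right) \left(-2\right) - 619} = \frac{1}{4 \left(9 + 7 - 5\right) \left(-2\right) - 619} = \frac{1}{4 \cdot 11 \left(-2\right) - 619} = \frac{1}{44 \left(-2\right) - 619} = \frac{1}{-88 - 619} = \frac{1}{-707} = - \frac{1}{707}$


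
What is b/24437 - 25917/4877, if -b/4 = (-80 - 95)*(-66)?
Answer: -122664447/17025607 ≈ -7.2047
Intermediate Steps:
b = -46200 (b = -4*(-80 - 95)*(-66) = -(-700)*(-66) = -4*11550 = -46200)
b/24437 - 25917/4877 = -46200/24437 - 25917/4877 = -46200*1/24437 - 25917*1/4877 = -6600/3491 - 25917/4877 = -122664447/17025607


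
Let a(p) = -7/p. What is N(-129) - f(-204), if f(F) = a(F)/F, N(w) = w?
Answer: -5368457/41616 ≈ -129.00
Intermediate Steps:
f(F) = -7/F**2 (f(F) = (-7/F)/F = -7/F**2)
N(-129) - f(-204) = -129 - (-7)/(-204)**2 = -129 - (-7)/41616 = -129 - 1*(-7/41616) = -129 + 7/41616 = -5368457/41616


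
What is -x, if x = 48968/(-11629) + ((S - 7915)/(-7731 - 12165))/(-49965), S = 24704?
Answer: 48679071804239/11560431229560 ≈ 4.2108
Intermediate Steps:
x = -48679071804239/11560431229560 (x = 48968/(-11629) + ((24704 - 7915)/(-7731 - 12165))/(-49965) = 48968*(-1/11629) + (16789/(-19896))*(-1/49965) = -48968/11629 + (16789*(-1/19896))*(-1/49965) = -48968/11629 - 16789/19896*(-1/49965) = -48968/11629 + 16789/994103640 = -48679071804239/11560431229560 ≈ -4.2108)
-x = -1*(-48679071804239/11560431229560) = 48679071804239/11560431229560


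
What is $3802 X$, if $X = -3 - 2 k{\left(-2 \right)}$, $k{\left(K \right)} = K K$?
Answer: $-41822$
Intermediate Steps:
$k{\left(K \right)} = K^{2}$
$X = -11$ ($X = -3 - 2 \left(-2\right)^{2} = -3 - 8 = -11$)
$3802 X = 3802 \left(-11\right) = -41822$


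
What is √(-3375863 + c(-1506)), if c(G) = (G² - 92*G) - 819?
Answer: I*√970094 ≈ 984.93*I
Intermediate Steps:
c(G) = -819 + G² - 92*G
√(-3375863 + c(-1506)) = √(-3375863 + (-819 + (-1506)² - 92*(-1506))) = √(-3375863 + (-819 + 2268036 + 138552)) = √(-3375863 + 2405769) = √(-970094) = I*√970094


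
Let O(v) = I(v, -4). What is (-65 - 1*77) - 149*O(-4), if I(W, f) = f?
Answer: 454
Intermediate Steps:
O(v) = -4
(-65 - 1*77) - 149*O(-4) = (-65 - 1*77) - 149*(-4) = (-65 - 77) + 596 = -142 + 596 = 454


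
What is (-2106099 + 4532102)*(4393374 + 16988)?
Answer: 10699551443086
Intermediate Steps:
(-2106099 + 4532102)*(4393374 + 16988) = 2426003*4410362 = 10699551443086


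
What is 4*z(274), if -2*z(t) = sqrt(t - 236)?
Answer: -2*sqrt(38) ≈ -12.329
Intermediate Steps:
z(t) = -sqrt(-236 + t)/2 (z(t) = -sqrt(t - 236)/2 = -sqrt(-236 + t)/2)
4*z(274) = 4*(-sqrt(-236 + 274)/2) = 4*(-sqrt(38)/2) = -2*sqrt(38)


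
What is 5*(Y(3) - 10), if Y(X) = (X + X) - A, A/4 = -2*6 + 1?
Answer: 200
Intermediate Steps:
A = -44 (A = 4*(-2*6 + 1) = 4*(-12 + 1) = 4*(-11) = -44)
Y(X) = 44 + 2*X (Y(X) = (X + X) - 1*(-44) = 2*X + 44 = 44 + 2*X)
5*(Y(3) - 10) = 5*((44 + 2*3) - 10) = 5*((44 + 6) - 10) = 5*(50 - 10) = 5*40 = 200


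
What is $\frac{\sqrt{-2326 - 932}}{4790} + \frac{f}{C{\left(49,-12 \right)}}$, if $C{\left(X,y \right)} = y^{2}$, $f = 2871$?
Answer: $\frac{319}{16} + \frac{3 i \sqrt{362}}{4790} \approx 19.938 + 0.011916 i$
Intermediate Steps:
$\frac{\sqrt{-2326 - 932}}{4790} + \frac{f}{C{\left(49,-12 \right)}} = \frac{\sqrt{-2326 - 932}}{4790} + \frac{2871}{\left(-12\right)^{2}} = \sqrt{-3258} \cdot \frac{1}{4790} + \frac{2871}{144} = 3 i \sqrt{362} \cdot \frac{1}{4790} + 2871 \cdot \frac{1}{144} = \frac{3 i \sqrt{362}}{4790} + \frac{319}{16} = \frac{319}{16} + \frac{3 i \sqrt{362}}{4790}$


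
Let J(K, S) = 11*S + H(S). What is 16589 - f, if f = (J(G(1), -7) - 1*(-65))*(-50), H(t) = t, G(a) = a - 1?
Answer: 15639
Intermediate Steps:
G(a) = -1 + a
J(K, S) = 12*S (J(K, S) = 11*S + S = 12*S)
f = 950 (f = (12*(-7) - 1*(-65))*(-50) = (-84 + 65)*(-50) = -19*(-50) = 950)
16589 - f = 16589 - 1*950 = 16589 - 950 = 15639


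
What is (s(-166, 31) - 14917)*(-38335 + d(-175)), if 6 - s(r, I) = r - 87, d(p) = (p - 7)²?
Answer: 76382838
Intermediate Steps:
d(p) = (-7 + p)²
s(r, I) = 93 - r (s(r, I) = 6 - (r - 87) = 6 - (-87 + r) = 6 + (87 - r) = 93 - r)
(s(-166, 31) - 14917)*(-38335 + d(-175)) = ((93 - 1*(-166)) - 14917)*(-38335 + (-7 - 175)²) = ((93 + 166) - 14917)*(-38335 + (-182)²) = (259 - 14917)*(-38335 + 33124) = -14658*(-5211) = 76382838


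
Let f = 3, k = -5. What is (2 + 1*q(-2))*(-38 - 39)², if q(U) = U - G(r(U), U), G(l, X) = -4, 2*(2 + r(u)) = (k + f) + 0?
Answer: 23716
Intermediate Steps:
r(u) = -3 (r(u) = -2 + ((-5 + 3) + 0)/2 = -2 + (-2 + 0)/2 = -2 + (½)*(-2) = -2 - 1 = -3)
q(U) = 4 + U (q(U) = U - 1*(-4) = U + 4 = 4 + U)
(2 + 1*q(-2))*(-38 - 39)² = (2 + 1*(4 - 2))*(-38 - 39)² = (2 + 1*2)*(-77)² = (2 + 2)*5929 = 4*5929 = 23716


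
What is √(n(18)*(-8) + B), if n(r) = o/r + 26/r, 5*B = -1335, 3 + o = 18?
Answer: I*√2567/3 ≈ 16.889*I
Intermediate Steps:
o = 15 (o = -3 + 18 = 15)
B = -267 (B = (⅕)*(-1335) = -267)
n(r) = 41/r (n(r) = 15/r + 26/r = 41/r)
√(n(18)*(-8) + B) = √((41/18)*(-8) - 267) = √(-164/9 - 267) = √(-2567/9) = I*√2567/3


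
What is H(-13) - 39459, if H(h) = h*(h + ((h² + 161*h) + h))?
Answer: -14109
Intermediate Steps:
H(h) = h*(h² + 163*h) (H(h) = h*(h + (h² + 162*h)) = h*(h² + 163*h))
H(-13) - 39459 = (-13)²*(163 - 13) - 39459 = 169*150 - 39459 = 25350 - 39459 = -14109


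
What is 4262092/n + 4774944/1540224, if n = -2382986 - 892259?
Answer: 94526407007/52548030780 ≈ 1.7989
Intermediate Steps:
n = -3275245
4262092/n + 4774944/1540224 = 4262092/(-3275245) + 4774944/1540224 = 4262092*(-1/3275245) + 4774944*(1/1540224) = -4262092/3275245 + 49739/16044 = 94526407007/52548030780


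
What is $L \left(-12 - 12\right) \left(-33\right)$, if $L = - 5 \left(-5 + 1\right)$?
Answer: $15840$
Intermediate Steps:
$L = 20$ ($L = \left(-5\right) \left(-4\right) = 20$)
$L \left(-12 - 12\right) \left(-33\right) = 20 \left(-12 - 12\right) \left(-33\right) = 20 \left(-24\right) \left(-33\right) = \left(-480\right) \left(-33\right) = 15840$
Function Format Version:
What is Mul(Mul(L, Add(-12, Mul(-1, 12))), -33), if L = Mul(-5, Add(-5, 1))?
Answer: 15840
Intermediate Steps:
L = 20 (L = Mul(-5, -4) = 20)
Mul(Mul(L, Add(-12, Mul(-1, 12))), -33) = Mul(Mul(20, Add(-12, Mul(-1, 12))), -33) = Mul(Mul(20, Add(-12, -12)), -33) = Mul(Mul(20, -24), -33) = Mul(-480, -33) = 15840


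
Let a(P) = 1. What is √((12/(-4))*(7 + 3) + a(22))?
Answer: I*√29 ≈ 5.3852*I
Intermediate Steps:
√((12/(-4))*(7 + 3) + a(22)) = √((12/(-4))*(7 + 3) + 1) = √((12*(-¼))*10 + 1) = √(-3*10 + 1) = √(-30 + 1) = √(-29) = I*√29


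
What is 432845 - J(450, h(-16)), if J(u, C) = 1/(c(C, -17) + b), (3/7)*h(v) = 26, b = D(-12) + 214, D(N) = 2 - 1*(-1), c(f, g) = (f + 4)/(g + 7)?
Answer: 1366924495/3158 ≈ 4.3285e+5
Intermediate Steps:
c(f, g) = (4 + f)/(7 + g)
D(N) = 3 (D(N) = 2 + 1 = 3)
b = 217 (b = 3 + 214 = 217)
h(v) = 182/3 (h(v) = (7/3)*26 = 182/3)
J(u, C) = 1/(1083/5 - C/10) (J(u, C) = 1/((4 + C)/(7 - 17) + 217) = 1/((4 + C)/(-10) + 217) = 1/(-(4 + C)/10 + 217) = 1/((-⅖ - C/10) + 217) = 1/(1083/5 - C/10))
432845 - J(450, h(-16)) = 432845 - 10/(2166 - 1*182/3) = 432845 - 10/(2166 - 182/3) = 432845 - 10/6316/3 = 432845 - 10*3/6316 = 432845 - 1*15/3158 = 432845 - 15/3158 = 1366924495/3158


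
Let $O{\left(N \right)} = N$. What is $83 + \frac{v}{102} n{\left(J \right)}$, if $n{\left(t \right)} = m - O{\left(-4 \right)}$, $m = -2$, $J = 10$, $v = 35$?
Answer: $\frac{4268}{51} \approx 83.686$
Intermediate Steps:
$n{\left(t \right)} = 2$ ($n{\left(t \right)} = -2 - -4 = -2 + 4 = 2$)
$83 + \frac{v}{102} n{\left(J \right)} = 83 + \frac{35}{102} \cdot 2 = 83 + \frac{35}{51} = \frac{4268}{51}$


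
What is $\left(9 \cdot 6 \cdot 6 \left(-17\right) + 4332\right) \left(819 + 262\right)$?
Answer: $-1271256$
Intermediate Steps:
$\left(9 \cdot 6 \cdot 6 \left(-17\right) + 4332\right) \left(819 + 262\right) = \left(9 \cdot 36 \left(-17\right) + 4332\right) 1081 = \left(324 \left(-17\right) + 4332\right) 1081 = \left(-5508 + 4332\right) 1081 = \left(-1176\right) 1081 = -1271256$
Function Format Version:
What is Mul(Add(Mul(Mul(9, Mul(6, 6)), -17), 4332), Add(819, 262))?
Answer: -1271256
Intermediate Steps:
Mul(Add(Mul(Mul(9, Mul(6, 6)), -17), 4332), Add(819, 262)) = Mul(Add(Mul(Mul(9, 36), -17), 4332), 1081) = Mul(Add(Mul(324, -17), 4332), 1081) = Mul(Add(-5508, 4332), 1081) = Mul(-1176, 1081) = -1271256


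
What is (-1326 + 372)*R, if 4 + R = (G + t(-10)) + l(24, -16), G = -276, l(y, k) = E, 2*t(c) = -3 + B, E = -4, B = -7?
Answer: 275706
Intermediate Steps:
t(c) = -5 (t(c) = (-3 - 7)/2 = (1/2)*(-10) = -5)
l(y, k) = -4
R = -289 (R = -4 + ((-276 - 5) - 4) = -4 + (-281 - 4) = -4 - 285 = -289)
(-1326 + 372)*R = (-1326 + 372)*(-289) = -954*(-289) = 275706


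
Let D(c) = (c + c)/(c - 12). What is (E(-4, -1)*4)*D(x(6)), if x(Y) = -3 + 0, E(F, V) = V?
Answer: -8/5 ≈ -1.6000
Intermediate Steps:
x(Y) = -3
D(c) = 2*c/(-12 + c) (D(c) = (2*c)/(-12 + c) = 2*c/(-12 + c))
(E(-4, -1)*4)*D(x(6)) = (-1*4)*(2*(-3)/(-12 - 3)) = -8*(-3)/(-15) = -8*(-3)*(-1)/15 = -4*⅖ = -8/5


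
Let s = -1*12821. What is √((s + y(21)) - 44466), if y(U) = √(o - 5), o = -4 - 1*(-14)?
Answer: √(-57287 + √5) ≈ 239.34*I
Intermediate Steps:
s = -12821
o = 10 (o = -4 + 14 = 10)
y(U) = √5 (y(U) = √(10 - 5) = √5)
√((s + y(21)) - 44466) = √((-12821 + √5) - 44466) = √(-57287 + √5)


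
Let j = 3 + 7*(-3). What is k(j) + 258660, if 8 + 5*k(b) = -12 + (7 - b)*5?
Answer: 258681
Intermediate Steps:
j = -18 (j = 3 - 21 = -18)
k(b) = 3 - b (k(b) = -8/5 + (-12 + (7 - b)*5)/5 = -8/5 + (-12 + (35 - 5*b))/5 = -8/5 + (23 - 5*b)/5 = -8/5 + (23/5 - b) = 3 - b)
k(j) + 258660 = (3 - 1*(-18)) + 258660 = (3 + 18) + 258660 = 21 + 258660 = 258681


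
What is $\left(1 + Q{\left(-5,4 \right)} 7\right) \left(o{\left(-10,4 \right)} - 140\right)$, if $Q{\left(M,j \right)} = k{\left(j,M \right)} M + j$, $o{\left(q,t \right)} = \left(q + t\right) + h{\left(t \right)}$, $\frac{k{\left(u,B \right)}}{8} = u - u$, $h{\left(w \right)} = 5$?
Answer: $-4089$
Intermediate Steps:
$k{\left(u,B \right)} = 0$ ($k{\left(u,B \right)} = 8 \left(u - u\right) = 8 \cdot 0 = 0$)
$o{\left(q,t \right)} = 5 + q + t$ ($o{\left(q,t \right)} = \left(q + t\right) + 5 = 5 + q + t$)
$Q{\left(M,j \right)} = j$ ($Q{\left(M,j \right)} = 0 M + j = 0 + j = j$)
$\left(1 + Q{\left(-5,4 \right)} 7\right) \left(o{\left(-10,4 \right)} - 140\right) = \left(1 + 4 \cdot 7\right) \left(\left(5 - 10 + 4\right) - 140\right) = \left(1 + 28\right) \left(-1 - 140\right) = 29 \left(-141\right) = -4089$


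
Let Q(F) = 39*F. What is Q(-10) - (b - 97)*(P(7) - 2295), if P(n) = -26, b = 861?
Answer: 1772854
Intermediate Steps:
Q(-10) - (b - 97)*(P(7) - 2295) = 39*(-10) - (861 - 97)*(-26 - 2295) = -390 - 764*(-2321) = -390 - 1*(-1773244) = -390 + 1773244 = 1772854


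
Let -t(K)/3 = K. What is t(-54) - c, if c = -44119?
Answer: 44281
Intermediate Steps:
t(K) = -3*K
t(-54) - c = -3*(-54) - 1*(-44119) = 162 + 44119 = 44281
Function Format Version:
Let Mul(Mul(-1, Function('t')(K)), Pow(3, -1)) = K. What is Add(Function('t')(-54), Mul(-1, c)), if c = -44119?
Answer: 44281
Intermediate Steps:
Function('t')(K) = Mul(-3, K)
Add(Function('t')(-54), Mul(-1, c)) = Add(Mul(-3, -54), Mul(-1, -44119)) = Add(162, 44119) = 44281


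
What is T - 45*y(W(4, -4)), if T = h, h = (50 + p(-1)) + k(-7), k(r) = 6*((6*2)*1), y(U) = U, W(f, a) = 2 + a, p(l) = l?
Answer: 211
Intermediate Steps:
k(r) = 72 (k(r) = 6*(12*1) = 6*12 = 72)
h = 121 (h = (50 - 1) + 72 = 49 + 72 = 121)
T = 121
T - 45*y(W(4, -4)) = 121 - 45*(2 - 4) = 121 - 45*(-2) = 121 + 90 = 211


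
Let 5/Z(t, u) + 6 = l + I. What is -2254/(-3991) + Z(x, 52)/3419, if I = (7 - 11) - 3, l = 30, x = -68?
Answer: 10079169/17843761 ≈ 0.56486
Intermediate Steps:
I = -7 (I = -4 - 3 = -7)
Z(t, u) = 5/17 (Z(t, u) = 5/(-6 + (30 - 7)) = 5/(-6 + 23) = 5/17)
-2254/(-3991) + Z(x, 52)/3419 = -2254/(-3991) + (5/17)/3419 = -2254*(-1/3991) + (5/17)*(1/3419) = 2254/3991 + 5/58123 = 10079169/17843761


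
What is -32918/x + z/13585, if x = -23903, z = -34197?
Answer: -33656351/29520205 ≈ -1.1401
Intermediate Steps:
-32918/x + z/13585 = -32918/(-23903) - 34197/13585 = -32918*(-1/23903) - 34197*1/13585 = 32918/23903 - 34197/13585 = -33656351/29520205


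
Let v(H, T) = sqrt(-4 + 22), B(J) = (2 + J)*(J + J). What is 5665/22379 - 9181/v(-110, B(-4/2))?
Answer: 5665/22379 - 9181*sqrt(2)/6 ≈ -2163.7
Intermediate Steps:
B(J) = 2*J*(2 + J) (B(J) = (2 + J)*(2*J) = 2*J*(2 + J))
v(H, T) = 3*sqrt(2) (v(H, T) = sqrt(18) = 3*sqrt(2))
5665/22379 - 9181/v(-110, B(-4/2)) = 5665/22379 - 9181*sqrt(2)/6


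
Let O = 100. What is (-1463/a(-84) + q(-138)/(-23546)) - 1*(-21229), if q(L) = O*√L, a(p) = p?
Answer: 254957/12 - 50*I*√138/11773 ≈ 21246.0 - 0.049891*I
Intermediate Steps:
q(L) = 100*√L
(-1463/a(-84) + q(-138)/(-23546)) - 1*(-21229) = (-1463/(-84) + (100*√(-138))/(-23546)) - 1*(-21229) = (-1463*(-1/84) + (100*(I*√138))*(-1/23546)) + 21229 = (209/12 + (100*I*√138)*(-1/23546)) + 21229 = (209/12 - 50*I*√138/11773) + 21229 = 254957/12 - 50*I*√138/11773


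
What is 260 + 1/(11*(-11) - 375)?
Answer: 128959/496 ≈ 260.00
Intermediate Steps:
260 + 1/(11*(-11) - 375) = 260 + 1/(-121 - 375) = 260 + 1/(-496) = 260 - 1/496 = 128959/496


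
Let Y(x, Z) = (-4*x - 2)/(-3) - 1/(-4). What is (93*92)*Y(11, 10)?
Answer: 133331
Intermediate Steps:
Y(x, Z) = 11/12 + 4*x/3 (Y(x, Z) = (-2 - 4*x)*(-1/3) - 1*(-1/4) = (2/3 + 4*x/3) + 1/4 = 11/12 + 4*x/3)
(93*92)*Y(11, 10) = (93*92)*(11/12 + (4/3)*11) = 8556*(11/12 + 44/3) = 8556*(187/12) = 133331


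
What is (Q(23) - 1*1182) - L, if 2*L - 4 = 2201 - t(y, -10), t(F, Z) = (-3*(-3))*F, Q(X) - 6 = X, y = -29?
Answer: -2386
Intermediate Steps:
Q(X) = 6 + X
t(F, Z) = 9*F
L = 1233 (L = 2 + (2201 - 9*(-29))/2 = 2 + (2201 - 1*(-261))/2 = 2 + (2201 + 261)/2 = 2 + (1/2)*2462 = 2 + 1231 = 1233)
(Q(23) - 1*1182) - L = ((6 + 23) - 1*1182) - 1*1233 = (29 - 1182) - 1233 = -1153 - 1233 = -2386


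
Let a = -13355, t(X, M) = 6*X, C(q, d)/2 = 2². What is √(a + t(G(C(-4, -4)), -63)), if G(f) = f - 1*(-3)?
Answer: I*√13289 ≈ 115.28*I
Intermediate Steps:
C(q, d) = 8 (C(q, d) = 2*2² = 2*4 = 8)
G(f) = 3 + f (G(f) = f + 3 = 3 + f)
√(a + t(G(C(-4, -4)), -63)) = √(-13355 + 6*(3 + 8)) = √(-13355 + 6*11) = √(-13355 + 66) = √(-13289) = I*√13289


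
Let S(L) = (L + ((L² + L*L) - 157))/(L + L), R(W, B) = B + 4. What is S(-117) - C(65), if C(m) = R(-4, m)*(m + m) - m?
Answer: -1055437/117 ≈ -9020.8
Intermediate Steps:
R(W, B) = 4 + B
S(L) = (-157 + L + 2*L²)/(2*L) (S(L) = (L + ((L² + L²) - 157))/((2*L)) = (L + (2*L² - 157))*(1/(2*L)) = (L + (-157 + 2*L²))*(1/(2*L)) = (-157 + L + 2*L²)*(1/(2*L)) = (-157 + L + 2*L²)/(2*L))
C(m) = -m + 2*m*(4 + m) (C(m) = (4 + m)*(m + m) - m = (4 + m)*(2*m) - m = 2*m*(4 + m) - m = -m + 2*m*(4 + m))
S(-117) - C(65) = (½ - 117 - 157/2/(-117)) - 65*(7 + 2*65) = (½ - 117 - 157/2*(-1/117)) - 65*(7 + 130) = (½ - 117 + 157/234) - 65*137 = -13552/117 - 1*8905 = -13552/117 - 8905 = -1055437/117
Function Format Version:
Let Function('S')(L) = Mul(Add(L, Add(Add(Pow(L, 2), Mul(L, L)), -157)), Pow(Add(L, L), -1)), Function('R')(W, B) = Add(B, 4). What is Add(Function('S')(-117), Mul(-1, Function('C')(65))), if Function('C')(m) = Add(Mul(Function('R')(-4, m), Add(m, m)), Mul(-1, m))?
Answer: Rational(-1055437, 117) ≈ -9020.8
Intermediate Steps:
Function('R')(W, B) = Add(4, B)
Function('S')(L) = Mul(Rational(1, 2), Pow(L, -1), Add(-157, L, Mul(2, Pow(L, 2)))) (Function('S')(L) = Mul(Add(L, Add(Add(Pow(L, 2), Pow(L, 2)), -157)), Pow(Mul(2, L), -1)) = Mul(Add(L, Add(Mul(2, Pow(L, 2)), -157)), Mul(Rational(1, 2), Pow(L, -1))) = Mul(Add(L, Add(-157, Mul(2, Pow(L, 2)))), Mul(Rational(1, 2), Pow(L, -1))) = Mul(Add(-157, L, Mul(2, Pow(L, 2))), Mul(Rational(1, 2), Pow(L, -1))) = Mul(Rational(1, 2), Pow(L, -1), Add(-157, L, Mul(2, Pow(L, 2)))))
Function('C')(m) = Add(Mul(-1, m), Mul(2, m, Add(4, m))) (Function('C')(m) = Add(Mul(Add(4, m), Add(m, m)), Mul(-1, m)) = Add(Mul(Add(4, m), Mul(2, m)), Mul(-1, m)) = Add(Mul(2, m, Add(4, m)), Mul(-1, m)) = Add(Mul(-1, m), Mul(2, m, Add(4, m))))
Add(Function('S')(-117), Mul(-1, Function('C')(65))) = Add(Add(Rational(1, 2), -117, Mul(Rational(-157, 2), Pow(-117, -1))), Mul(-1, Mul(65, Add(7, Mul(2, 65))))) = Add(Add(Rational(1, 2), -117, Mul(Rational(-157, 2), Rational(-1, 117))), Mul(-1, Mul(65, Add(7, 130)))) = Add(Add(Rational(1, 2), -117, Rational(157, 234)), Mul(-1, Mul(65, 137))) = Add(Rational(-13552, 117), Mul(-1, 8905)) = Add(Rational(-13552, 117), -8905) = Rational(-1055437, 117)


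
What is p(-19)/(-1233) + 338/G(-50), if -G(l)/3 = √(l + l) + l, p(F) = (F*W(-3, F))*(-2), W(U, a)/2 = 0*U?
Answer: 13/6 + 13*I/30 ≈ 2.1667 + 0.43333*I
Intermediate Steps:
W(U, a) = 0 (W(U, a) = 2*(0*U) = 2*0 = 0)
p(F) = 0 (p(F) = (F*0)*(-2) = 0*(-2) = 0)
G(l) = -3*l - 3*√2*√l (G(l) = -3*(√(l + l) + l) = -3*(√(2*l) + l) = -3*(√2*√l + l) = -3*(l + √2*√l) = -3*l - 3*√2*√l)
p(-19)/(-1233) + 338/G(-50) = 0/(-1233) + 338/(-3*(-50) - 3*√2*√(-50)) = 0*(-1/1233) + 338/(150 - 3*√2*5*I*√2) = 0 + 338/(150 - 30*I) = 0 + 338*((150 + 30*I)/23400) = 0 + 13*(150 + 30*I)/900 = 13*(150 + 30*I)/900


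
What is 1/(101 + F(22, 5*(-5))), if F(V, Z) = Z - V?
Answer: 1/54 ≈ 0.018519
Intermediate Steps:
1/(101 + F(22, 5*(-5))) = 1/(101 + (5*(-5) - 1*22)) = 1/(101 + (-25 - 22)) = 1/(101 - 47) = 1/54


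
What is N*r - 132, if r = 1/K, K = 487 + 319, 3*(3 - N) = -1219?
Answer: -158974/1209 ≈ -131.49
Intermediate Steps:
N = 1228/3 (N = 3 - 1/3*(-1219) = 3 + 1219/3 = 1228/3 ≈ 409.33)
K = 806
r = 1/806 ≈ 0.0012407
N*r - 132 = (1228/3)*(1/806) - 132 = 614/1209 - 132 = -158974/1209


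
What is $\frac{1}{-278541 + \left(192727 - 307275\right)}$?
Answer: $- \frac{1}{393089} \approx -2.544 \cdot 10^{-6}$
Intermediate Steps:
$\frac{1}{-278541 + \left(192727 - 307275\right)} = \frac{1}{-278541 - 114548} = \frac{1}{-393089} = - \frac{1}{393089}$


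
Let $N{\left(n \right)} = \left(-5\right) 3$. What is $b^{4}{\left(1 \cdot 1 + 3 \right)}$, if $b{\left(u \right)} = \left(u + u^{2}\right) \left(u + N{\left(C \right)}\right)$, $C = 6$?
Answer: $2342560000$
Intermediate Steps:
$N{\left(n \right)} = -15$
$b{\left(u \right)} = \left(-15 + u\right) \left(u + u^{2}\right)$ ($b{\left(u \right)} = \left(u + u^{2}\right) \left(u - 15\right) = \left(u + u^{2}\right) \left(-15 + u\right) = \left(-15 + u\right) \left(u + u^{2}\right)$)
$b^{4}{\left(1 \cdot 1 + 3 \right)} = \left(\left(1 \cdot 1 + 3\right) \left(-15 + \left(1 \cdot 1 + 3\right)^{2} - 14 \left(1 \cdot 1 + 3\right)\right)\right)^{4} = \left(\left(1 + 3\right) \left(-15 + \left(1 + 3\right)^{2} - 14 \left(1 + 3\right)\right)\right)^{4} = \left(4 \left(-15 + 4^{2} - 56\right)\right)^{4} = \left(4 \left(-15 + 16 - 56\right)\right)^{4} = \left(4 \left(-55\right)\right)^{4} = \left(-220\right)^{4} = 2342560000$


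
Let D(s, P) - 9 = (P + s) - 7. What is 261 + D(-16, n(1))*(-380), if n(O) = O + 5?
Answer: 3301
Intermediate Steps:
n(O) = 5 + O
D(s, P) = 2 + P + s (D(s, P) = 9 + ((P + s) - 7) = 9 + (-7 + P + s) = 2 + P + s)
261 + D(-16, n(1))*(-380) = 261 + (2 + (5 + 1) - 16)*(-380) = 261 + (2 + 6 - 16)*(-380) = 261 - 8*(-380) = 261 + 3040 = 3301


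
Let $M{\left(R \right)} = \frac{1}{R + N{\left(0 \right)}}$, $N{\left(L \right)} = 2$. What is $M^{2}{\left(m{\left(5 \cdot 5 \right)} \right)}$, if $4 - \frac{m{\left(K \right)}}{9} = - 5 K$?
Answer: $\frac{1}{1352569} \approx 7.3933 \cdot 10^{-7}$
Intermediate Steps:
$m{\left(K \right)} = 36 + 45 K$ ($m{\left(K \right)} = 36 - 9 \left(- 5 K\right) = 36 + 45 K$)
$M{\left(R \right)} = \frac{1}{2 + R}$ ($M{\left(R \right)} = \frac{1}{R + 2} = \frac{1}{2 + R}$)
$M^{2}{\left(m{\left(5 \cdot 5 \right)} \right)} = \left(\frac{1}{2 + \left(36 + 45 \cdot 5 \cdot 5\right)}\right)^{2} = \left(\frac{1}{2 + \left(36 + 45 \cdot 25\right)}\right)^{2} = \left(\frac{1}{2 + \left(36 + 1125\right)}\right)^{2} = \left(\frac{1}{2 + 1161}\right)^{2} = \left(\frac{1}{1163}\right)^{2} = \frac{1}{1352569}$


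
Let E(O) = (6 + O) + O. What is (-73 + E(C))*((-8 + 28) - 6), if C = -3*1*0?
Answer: -938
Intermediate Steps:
C = 0 (C = -3*0 = 0)
E(O) = 6 + 2*O
(-73 + E(C))*((-8 + 28) - 6) = (-73 + (6 + 2*0))*((-8 + 28) - 6) = (-73 + (6 + 0))*(20 - 6) = (-73 + 6)*14 = -67*14 = -938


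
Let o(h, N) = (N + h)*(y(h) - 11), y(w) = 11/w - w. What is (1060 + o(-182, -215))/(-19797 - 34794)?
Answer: 12158147/9935562 ≈ 1.2237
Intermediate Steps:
y(w) = -w + 11/w
o(h, N) = (N + h)*(-11 - h + 11/h) (o(h, N) = (N + h)*((-h + 11/h) - 11) = (N + h)*(-11 - h + 11/h))
(1060 + o(-182, -215))/(-19797 - 34794) = (1060 + (11 - 1*(-182)² - 11*(-215) - 11*(-182) - 1*(-215)*(-182) + 11*(-215)/(-182)))/(-19797 - 34794) = (1060 + (11 - 1*33124 + 2365 + 2002 - 39130 + 11*(-215)*(-1/182)))/(-54591) = (1060 + (11 - 33124 + 2365 + 2002 - 39130 + 2365/182))*(-1/54591) = (1060 - 12351067/182)*(-1/54591) = -12158147/182*(-1/54591) = 12158147/9935562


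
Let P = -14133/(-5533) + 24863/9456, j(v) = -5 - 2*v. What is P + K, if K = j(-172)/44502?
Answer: 2014510469171/388057796016 ≈ 5.1913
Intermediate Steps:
K = 113/14834 (K = (-5 - 2*(-172))/44502 = (-5 + 344)*(1/44502) = 339*(1/44502) = 113/14834 ≈ 0.0076176)
P = 271208627/52320048 (P = -14133*(-1/5533) + 24863*(1/9456) = 14133/5533 + 24863/9456 = 271208627/52320048 ≈ 5.1836)
P + K = 271208627/52320048 + 113/14834 = 2014510469171/388057796016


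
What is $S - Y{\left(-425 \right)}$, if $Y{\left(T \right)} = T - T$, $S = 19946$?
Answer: $19946$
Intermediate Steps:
$Y{\left(T \right)} = 0$
$S - Y{\left(-425 \right)} = 19946 - 0 = 19946 + 0 = 19946$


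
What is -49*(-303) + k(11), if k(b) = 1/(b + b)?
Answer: 326635/22 ≈ 14847.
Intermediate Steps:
k(b) = 1/(2*b)
-49*(-303) + k(11) = -49*(-303) + (½)/11 = 14847 + (½)*(1/11) = 14847 + 1/22 = 326635/22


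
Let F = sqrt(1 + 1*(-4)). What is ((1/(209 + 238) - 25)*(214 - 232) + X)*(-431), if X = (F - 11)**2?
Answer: -36473806/149 + 9482*I*sqrt(3) ≈ -2.4479e+5 + 16423.0*I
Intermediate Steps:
F = I*sqrt(3) (F = sqrt(1 - 4) = sqrt(-3) = I*sqrt(3) ≈ 1.732*I)
X = (-11 + I*sqrt(3))**2 (X = (I*sqrt(3) - 11)**2 = (-11 + I*sqrt(3))**2 ≈ 118.0 - 38.105*I)
((1/(209 + 238) - 25)*(214 - 232) + X)*(-431) = ((1/(209 + 238) - 25)*(214 - 232) + (11 - I*sqrt(3))**2)*(-431) = ((1/447 - 25)*(-18) + (11 - I*sqrt(3))**2)*(-431) = (-11174/447*(-18) + (11 - I*sqrt(3))**2)*(-431) = (67044/149 + (11 - I*sqrt(3))**2)*(-431) = -28895964/149 - 431*(11 - I*sqrt(3))**2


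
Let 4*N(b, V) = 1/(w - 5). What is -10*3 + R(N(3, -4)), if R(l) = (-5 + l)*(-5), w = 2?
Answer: -55/12 ≈ -4.5833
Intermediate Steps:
N(b, V) = -1/12 (N(b, V) = 1/(4*(2 - 5)) = (¼)/(-3) = (¼)*(-⅓) = -1/12)
R(l) = 25 - 5*l
-10*3 + R(N(3, -4)) = -10*3 + (25 - 5*(-1/12)) = -30 + (25 + 5/12) = -30 + 305/12 = -55/12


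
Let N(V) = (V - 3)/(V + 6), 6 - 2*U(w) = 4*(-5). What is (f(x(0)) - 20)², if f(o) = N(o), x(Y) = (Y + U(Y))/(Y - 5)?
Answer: 135424/289 ≈ 468.60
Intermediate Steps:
U(w) = 13 (U(w) = 3 - 2*(-5) = 3 - ½*(-20) = 3 + 10 = 13)
x(Y) = (13 + Y)/(-5 + Y) (x(Y) = (Y + 13)/(Y - 5) = (13 + Y)/(-5 + Y))
N(V) = (-3 + V)/(6 + V)
f(o) = (-3 + o)/(6 + o)
(f(x(0)) - 20)² = ((-3 + (13 + 0)/(-5 + 0))/(6 + (13 + 0)/(-5 + 0)) - 20)² = ((-3 + 13/(-5))/(6 + 13/(-5)) - 20)² = ((-3 - ⅕*13)/(6 - ⅕*13) - 20)² = ((-3 - 13/5)/(6 - 13/5) - 20)² = (-28/5/(17/5) - 20)² = ((5/17)*(-28/5) - 20)² = (-28/17 - 20)² = (-368/17)² = 135424/289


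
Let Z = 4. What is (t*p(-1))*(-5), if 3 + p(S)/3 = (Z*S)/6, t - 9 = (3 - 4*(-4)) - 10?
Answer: 990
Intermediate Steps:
t = 18 (t = 9 + ((3 - 4*(-4)) - 10) = 9 + ((3 + 16) - 10) = 9 + (19 - 10) = 9 + 9 = 18)
p(S) = -9 + 2*S (p(S) = -9 + 3*((4*S)/6) = -9 + 3*((4*S)*(⅙)) = -9 + 3*(2*S/3) = -9 + 2*S)
(t*p(-1))*(-5) = (18*(-9 + 2*(-1)))*(-5) = (18*(-9 - 2))*(-5) = (18*(-11))*(-5) = -198*(-5) = 990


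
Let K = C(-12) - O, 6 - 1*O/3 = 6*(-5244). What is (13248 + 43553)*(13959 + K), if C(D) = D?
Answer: -4570378863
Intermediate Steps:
O = 94410 (O = 18 - 18*(-5244) = 18 - 3*(-31464) = 18 + 94392 = 94410)
K = -94422 (K = -12 - 1*94410 = -12 - 94410 = -94422)
(13248 + 43553)*(13959 + K) = (13248 + 43553)*(13959 - 94422) = 56801*(-80463) = -4570378863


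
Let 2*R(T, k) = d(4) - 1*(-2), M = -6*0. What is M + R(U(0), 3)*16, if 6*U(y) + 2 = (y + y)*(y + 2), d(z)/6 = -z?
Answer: -176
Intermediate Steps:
d(z) = -6*z (d(z) = 6*(-z) = -6*z)
U(y) = -⅓ + y*(2 + y)/3 (U(y) = -⅓ + ((y + y)*(y + 2))/6 = -⅓ + ((2*y)*(2 + y))/6 = -⅓ + (2*y*(2 + y))/6 = -⅓ + y*(2 + y)/3)
M = 0
R(T, k) = -11 (R(T, k) = (-6*4 - 1*(-2))/2 = (-24 + 2)/2 = (½)*(-22) = -11)
M + R(U(0), 3)*16 = 0 - 11*16 = 0 - 176 = -176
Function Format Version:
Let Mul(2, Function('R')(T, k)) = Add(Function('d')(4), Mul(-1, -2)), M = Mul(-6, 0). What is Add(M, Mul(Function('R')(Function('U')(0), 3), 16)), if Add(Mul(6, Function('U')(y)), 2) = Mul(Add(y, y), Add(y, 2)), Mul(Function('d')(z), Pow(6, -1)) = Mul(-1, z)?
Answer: -176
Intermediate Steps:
Function('d')(z) = Mul(-6, z) (Function('d')(z) = Mul(6, Mul(-1, z)) = Mul(-6, z))
Function('U')(y) = Add(Rational(-1, 3), Mul(Rational(1, 3), y, Add(2, y))) (Function('U')(y) = Add(Rational(-1, 3), Mul(Rational(1, 6), Mul(Add(y, y), Add(y, 2)))) = Add(Rational(-1, 3), Mul(Rational(1, 6), Mul(Mul(2, y), Add(2, y)))) = Add(Rational(-1, 3), Mul(Rational(1, 6), Mul(2, y, Add(2, y)))) = Add(Rational(-1, 3), Mul(Rational(1, 3), y, Add(2, y))))
M = 0
Function('R')(T, k) = -11 (Function('R')(T, k) = Mul(Rational(1, 2), Add(Mul(-6, 4), Mul(-1, -2))) = Mul(Rational(1, 2), Add(-24, 2)) = Mul(Rational(1, 2), -22) = -11)
Add(M, Mul(Function('R')(Function('U')(0), 3), 16)) = Add(0, Mul(-11, 16)) = Add(0, -176) = -176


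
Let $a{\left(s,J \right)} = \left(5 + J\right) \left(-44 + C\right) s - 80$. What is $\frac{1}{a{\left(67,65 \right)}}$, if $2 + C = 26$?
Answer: $- \frac{1}{93880} \approx -1.0652 \cdot 10^{-5}$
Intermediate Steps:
$C = 24$ ($C = -2 + 26 = 24$)
$a{\left(s,J \right)} = -80 + s \left(-100 - 20 J\right)$ ($a{\left(s,J \right)} = \left(5 + J\right) \left(-44 + 24\right) s - 80 = \left(5 + J\right) \left(-20\right) s - 80 = \left(-100 - 20 J\right) s - 80 = s \left(-100 - 20 J\right) - 80 = -80 + s \left(-100 - 20 J\right)$)
$\frac{1}{a{\left(67,65 \right)}} = \frac{1}{-80 - 6700 - 1300 \cdot 67} = \frac{1}{-80 - 6700 - 87100} = \frac{1}{-93880} = - \frac{1}{93880}$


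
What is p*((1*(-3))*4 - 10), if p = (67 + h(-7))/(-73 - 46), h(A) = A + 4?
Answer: 1408/119 ≈ 11.832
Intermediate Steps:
h(A) = 4 + A
p = -64/119 (p = (67 + (4 - 7))/(-73 - 46) = (67 - 3)/(-119) = 64*(-1/119) = -64/119 ≈ -0.53782)
p*((1*(-3))*4 - 10) = -64*((1*(-3))*4 - 10)/119 = -64*(-3*4 - 10)/119 = -64*(-12 - 10)/119 = -64/119*(-22) = 1408/119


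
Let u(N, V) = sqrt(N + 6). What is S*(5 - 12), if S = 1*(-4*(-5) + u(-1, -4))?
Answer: -140 - 7*sqrt(5) ≈ -155.65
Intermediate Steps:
u(N, V) = sqrt(6 + N)
S = 20 + sqrt(5) (S = 1*(-4*(-5) + sqrt(6 - 1)) = 1*(20 + sqrt(5)) = 20 + sqrt(5) ≈ 22.236)
S*(5 - 12) = (20 + sqrt(5))*(5 - 12) = (20 + sqrt(5))*(-7) = -140 - 7*sqrt(5)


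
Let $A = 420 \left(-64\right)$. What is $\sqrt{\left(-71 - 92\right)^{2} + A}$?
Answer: $i \sqrt{311} \approx 17.635 i$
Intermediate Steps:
$A = -26880$
$\sqrt{\left(-71 - 92\right)^{2} + A} = \sqrt{\left(-71 - 92\right)^{2} - 26880} = \sqrt{\left(-163\right)^{2} - 26880} = \sqrt{26569 - 26880} = \sqrt{-311} = i \sqrt{311}$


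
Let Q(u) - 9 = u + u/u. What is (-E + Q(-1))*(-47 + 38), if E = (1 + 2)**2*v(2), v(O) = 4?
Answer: 243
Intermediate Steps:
E = 36 (E = (1 + 2)**2*4 = 3**2*4 = 9*4 = 36)
Q(u) = 10 + u (Q(u) = 9 + (u + u/u) = 9 + (u + 1) = 9 + (1 + u) = 10 + u)
(-E + Q(-1))*(-47 + 38) = (-1*36 + (10 - 1))*(-47 + 38) = (-36 + 9)*(-9) = -27*(-9) = 243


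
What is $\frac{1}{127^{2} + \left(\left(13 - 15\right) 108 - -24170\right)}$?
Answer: $\frac{1}{40083} \approx 2.4948 \cdot 10^{-5}$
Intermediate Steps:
$\frac{1}{127^{2} + \left(\left(13 - 15\right) 108 - -24170\right)} = \frac{1}{16129 + \left(\left(-2\right) 108 + 24170\right)} = \frac{1}{16129 + \left(-216 + 24170\right)} = \frac{1}{16129 + 23954} = \frac{1}{40083}$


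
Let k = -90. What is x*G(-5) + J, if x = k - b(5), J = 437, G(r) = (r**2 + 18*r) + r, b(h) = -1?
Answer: 6667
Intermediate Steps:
G(r) = r**2 + 19*r
x = -89 (x = -90 - 1*(-1) = -90 + 1 = -89)
x*G(-5) + J = -(-445)*(19 - 5) + 437 = -(-445)*14 + 437 = -89*(-70) + 437 = 6230 + 437 = 6667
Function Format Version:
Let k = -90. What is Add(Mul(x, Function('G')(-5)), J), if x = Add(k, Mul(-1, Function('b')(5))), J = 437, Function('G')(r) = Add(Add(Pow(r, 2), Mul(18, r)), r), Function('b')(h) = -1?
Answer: 6667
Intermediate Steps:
Function('G')(r) = Add(Pow(r, 2), Mul(19, r))
x = -89 (x = Add(-90, Mul(-1, -1)) = Add(-90, 1) = -89)
Add(Mul(x, Function('G')(-5)), J) = Add(Mul(-89, Mul(-5, Add(19, -5))), 437) = Add(Mul(-89, Mul(-5, 14)), 437) = Add(Mul(-89, -70), 437) = Add(6230, 437) = 6667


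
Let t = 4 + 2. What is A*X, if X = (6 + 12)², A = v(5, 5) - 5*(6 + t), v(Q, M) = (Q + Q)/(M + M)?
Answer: -19116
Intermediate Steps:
v(Q, M) = Q/M (v(Q, M) = (2*Q)/((2*M)) = (2*Q)*(1/(2*M)) = Q/M)
t = 6
A = -59 (A = 5/5 - 5*(6 + 6) = 5*(⅕) - 5*12 = 1 - 60 = -59)
X = 324 (X = 18² = 324)
A*X = -59*324 = -19116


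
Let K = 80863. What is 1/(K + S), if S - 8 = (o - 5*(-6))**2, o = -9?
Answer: 1/81312 ≈ 1.2298e-5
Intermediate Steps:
S = 449 (S = 8 + (-9 - 5*(-6))**2 = 8 + (-9 + 30)**2 = 8 + 21**2 = 8 + 441 = 449)
1/(K + S) = 1/(80863 + 449) = 1/81312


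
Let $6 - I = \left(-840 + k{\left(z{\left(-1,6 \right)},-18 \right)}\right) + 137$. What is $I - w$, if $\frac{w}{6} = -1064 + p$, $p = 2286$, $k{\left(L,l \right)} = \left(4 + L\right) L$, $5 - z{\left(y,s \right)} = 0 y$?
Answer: $-6668$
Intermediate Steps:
$z{\left(y,s \right)} = 5$ ($z{\left(y,s \right)} = 5 - 0 y = 5 - 0 = 5 + 0 = 5$)
$k{\left(L,l \right)} = L \left(4 + L\right)$
$I = 664$ ($I = 6 - \left(\left(-840 + 5 \left(4 + 5\right)\right) + 137\right) = 6 - \left(\left(-840 + 5 \cdot 9\right) + 137\right) = 6 - \left(\left(-840 + 45\right) + 137\right) = 6 - \left(-795 + 137\right) = 6 - -658 = 6 + 658 = 664$)
$w = 7332$ ($w = 6 \left(-1064 + 2286\right) = 6 \cdot 1222 = 7332$)
$I - w = 664 - 7332 = -6668$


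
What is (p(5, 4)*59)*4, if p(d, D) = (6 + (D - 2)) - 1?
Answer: 1652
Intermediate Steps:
p(d, D) = 3 + D (p(d, D) = (6 + (-2 + D)) - 1 = (4 + D) - 1 = 3 + D)
(p(5, 4)*59)*4 = ((3 + 4)*59)*4 = (7*59)*4 = 413*4 = 1652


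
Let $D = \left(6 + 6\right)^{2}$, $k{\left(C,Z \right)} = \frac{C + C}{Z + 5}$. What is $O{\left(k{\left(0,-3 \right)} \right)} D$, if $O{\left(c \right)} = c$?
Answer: $0$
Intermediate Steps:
$k{\left(C,Z \right)} = \frac{2 C}{5 + Z}$
$D = 144$ ($D = 12^{2} = 144$)
$O{\left(k{\left(0,-3 \right)} \right)} D = 2 \cdot 0 \frac{1}{5 - 3} \cdot 144 = 2 \cdot 0 \cdot \frac{1}{2} \cdot 144 = 0 \cdot 144 = 0$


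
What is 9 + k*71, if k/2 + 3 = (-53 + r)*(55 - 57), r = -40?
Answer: 25995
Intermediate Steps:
k = 366 (k = -6 + 2*((-53 - 40)*(55 - 57)) = -6 + 2*(-93*(-2)) = -6 + 2*186 = -6 + 372 = 366)
9 + k*71 = 9 + 366*71 = 9 + 25986 = 25995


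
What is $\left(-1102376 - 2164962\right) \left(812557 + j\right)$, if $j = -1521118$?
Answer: $2315108280618$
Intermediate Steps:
$\left(-1102376 - 2164962\right) \left(812557 + j\right) = \left(-1102376 - 2164962\right) \left(812557 - 1521118\right) = \left(-3267338\right) \left(-708561\right) = 2315108280618$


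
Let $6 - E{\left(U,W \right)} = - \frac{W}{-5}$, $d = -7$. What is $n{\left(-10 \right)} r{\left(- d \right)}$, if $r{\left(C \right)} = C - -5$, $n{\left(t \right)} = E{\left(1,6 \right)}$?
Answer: $\frac{288}{5} \approx 57.6$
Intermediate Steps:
$E{\left(U,W \right)} = 6 - \frac{W}{5}$ ($E{\left(U,W \right)} = 6 - - \frac{W}{-5} = 6 - - \frac{W \left(-1\right)}{5} = 6 - - \frac{\left(-1\right) W}{5} = 6 - \frac{W}{5}$)
$n{\left(t \right)} = \frac{24}{5}$ ($n{\left(t \right)} = 6 - \frac{6}{5} = \frac{24}{5}$)
$r{\left(C \right)} = 5 + C$ ($r{\left(C \right)} = C + 5 = 5 + C$)
$n{\left(-10 \right)} r{\left(- d \right)} = \frac{24 \left(5 - -7\right)}{5} = \frac{24 \left(5 + 7\right)}{5} = \frac{24}{5} \cdot 12 = \frac{288}{5}$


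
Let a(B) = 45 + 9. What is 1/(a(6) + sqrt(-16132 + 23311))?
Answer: -18/1421 + sqrt(7179)/4263 ≈ 0.0072083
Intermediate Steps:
a(B) = 54
1/(a(6) + sqrt(-16132 + 23311)) = 1/(54 + sqrt(-16132 + 23311)) = 1/(54 + sqrt(7179))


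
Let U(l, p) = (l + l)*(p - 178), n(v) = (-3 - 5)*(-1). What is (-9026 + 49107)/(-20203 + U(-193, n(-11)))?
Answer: 40081/45417 ≈ 0.88251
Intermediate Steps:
n(v) = 8 (n(v) = -8*(-1) = 8)
U(l, p) = 2*l*(-178 + p) (U(l, p) = (2*l)*(-178 + p) = 2*l*(-178 + p))
(-9026 + 49107)/(-20203 + U(-193, n(-11))) = (-9026 + 49107)/(-20203 + 2*(-193)*(-178 + 8)) = 40081/(-20203 + 2*(-193)*(-170)) = 40081/(-20203 + 65620) = 40081/45417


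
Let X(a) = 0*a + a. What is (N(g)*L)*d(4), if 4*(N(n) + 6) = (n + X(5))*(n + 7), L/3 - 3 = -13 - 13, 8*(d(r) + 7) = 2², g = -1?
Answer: 0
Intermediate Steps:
d(r) = -13/2 (d(r) = -7 + (⅛)*2² = -7 + (⅛)*4 = -7 + ½ = -13/2)
X(a) = a (X(a) = 0 + a = a)
L = -69 (L = 9 + 3*(-13 - 13) = 9 + 3*(-26) = 9 - 78 = -69)
N(n) = -6 + (5 + n)*(7 + n)/4 (N(n) = -6 + ((n + 5)*(n + 7))/4 = -6 + ((5 + n)*(7 + n))/4 = -6 + (5 + n)*(7 + n)/4)
(N(g)*L)*d(4) = ((11/4 + 3*(-1) + (¼)*(-1)²)*(-69))*(-13/2) = ((11/4 - 3 + (¼)*1)*(-69))*(-13/2) = ((11/4 - 3 + ¼)*(-69))*(-13/2) = (0*(-69))*(-13/2) = 0*(-13/2) = 0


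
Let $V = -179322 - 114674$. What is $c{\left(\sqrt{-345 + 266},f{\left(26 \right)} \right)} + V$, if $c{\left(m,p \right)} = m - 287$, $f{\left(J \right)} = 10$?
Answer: $-294283 + i \sqrt{79} \approx -2.9428 \cdot 10^{5} + 8.8882 i$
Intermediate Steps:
$c{\left(m,p \right)} = -287 + m$ ($c{\left(m,p \right)} = m - 287 = -287 + m$)
$V = -293996$ ($V = -179322 - 114674 = -293996$)
$c{\left(\sqrt{-345 + 266},f{\left(26 \right)} \right)} + V = \left(-287 + \sqrt{-345 + 266}\right) - 293996 = \left(-287 + \sqrt{-79}\right) - 293996 = \left(-287 + i \sqrt{79}\right) - 293996 = -294283 + i \sqrt{79}$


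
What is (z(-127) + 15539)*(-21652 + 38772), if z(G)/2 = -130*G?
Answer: 831330080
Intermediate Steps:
z(G) = -260*G (z(G) = 2*(-130*G) = -260*G)
(z(-127) + 15539)*(-21652 + 38772) = (-260*(-127) + 15539)*(-21652 + 38772) = (33020 + 15539)*17120 = 48559*17120 = 831330080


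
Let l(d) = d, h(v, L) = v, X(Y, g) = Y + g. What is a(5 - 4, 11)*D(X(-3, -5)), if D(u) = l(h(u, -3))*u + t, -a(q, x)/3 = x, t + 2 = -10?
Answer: -1716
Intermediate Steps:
t = -12 (t = -2 - 10 = -12)
a(q, x) = -3*x
D(u) = -12 + u**2 (D(u) = u*u - 12 = u**2 - 12 = -12 + u**2)
a(5 - 4, 11)*D(X(-3, -5)) = (-3*11)*(-12 + (-3 - 5)**2) = -33*(-12 + (-8)**2) = -33*(-12 + 64) = -33*52 = -1716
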